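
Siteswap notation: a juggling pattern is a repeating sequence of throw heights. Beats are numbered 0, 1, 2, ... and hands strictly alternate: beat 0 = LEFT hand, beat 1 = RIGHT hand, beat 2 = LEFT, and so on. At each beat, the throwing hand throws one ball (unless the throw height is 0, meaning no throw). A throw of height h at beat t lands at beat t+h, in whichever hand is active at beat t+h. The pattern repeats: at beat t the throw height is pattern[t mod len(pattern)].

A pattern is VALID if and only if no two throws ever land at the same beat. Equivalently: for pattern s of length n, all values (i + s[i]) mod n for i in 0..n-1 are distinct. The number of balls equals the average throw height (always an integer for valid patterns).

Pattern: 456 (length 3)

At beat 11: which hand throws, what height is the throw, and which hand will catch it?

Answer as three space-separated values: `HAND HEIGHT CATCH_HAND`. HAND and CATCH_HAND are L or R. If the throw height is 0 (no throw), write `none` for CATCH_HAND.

Beat 11: 11 mod 2 = 1, so hand = R
Throw height = pattern[11 mod 3] = pattern[2] = 6
Lands at beat 11+6=17, 17 mod 2 = 1, so catch hand = R

Answer: R 6 R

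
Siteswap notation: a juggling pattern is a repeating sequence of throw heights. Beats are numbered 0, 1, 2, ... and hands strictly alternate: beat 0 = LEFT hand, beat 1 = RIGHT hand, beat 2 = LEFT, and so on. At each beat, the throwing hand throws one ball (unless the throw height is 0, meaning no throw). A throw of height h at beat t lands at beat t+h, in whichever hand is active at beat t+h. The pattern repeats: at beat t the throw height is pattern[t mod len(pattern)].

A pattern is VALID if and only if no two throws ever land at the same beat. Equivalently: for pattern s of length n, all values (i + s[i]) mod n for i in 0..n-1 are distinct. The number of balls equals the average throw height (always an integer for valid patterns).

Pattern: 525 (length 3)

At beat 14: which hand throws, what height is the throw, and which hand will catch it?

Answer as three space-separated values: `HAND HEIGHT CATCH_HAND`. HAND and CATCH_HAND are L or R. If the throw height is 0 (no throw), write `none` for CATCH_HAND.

Beat 14: 14 mod 2 = 0, so hand = L
Throw height = pattern[14 mod 3] = pattern[2] = 5
Lands at beat 14+5=19, 19 mod 2 = 1, so catch hand = R

Answer: L 5 R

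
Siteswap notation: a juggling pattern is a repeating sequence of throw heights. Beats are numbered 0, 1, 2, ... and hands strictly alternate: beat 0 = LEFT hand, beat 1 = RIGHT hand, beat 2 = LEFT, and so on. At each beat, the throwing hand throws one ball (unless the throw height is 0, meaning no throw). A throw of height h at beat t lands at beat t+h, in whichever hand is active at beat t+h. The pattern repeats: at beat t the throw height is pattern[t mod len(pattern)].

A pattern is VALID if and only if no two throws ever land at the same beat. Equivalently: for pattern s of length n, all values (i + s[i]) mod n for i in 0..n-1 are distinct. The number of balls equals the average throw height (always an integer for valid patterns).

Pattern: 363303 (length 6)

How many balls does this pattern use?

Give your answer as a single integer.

Pattern = [3, 6, 3, 3, 0, 3], length n = 6
  position 0: throw height = 3, running sum = 3
  position 1: throw height = 6, running sum = 9
  position 2: throw height = 3, running sum = 12
  position 3: throw height = 3, running sum = 15
  position 4: throw height = 0, running sum = 15
  position 5: throw height = 3, running sum = 18
Total sum = 18; balls = sum / n = 18 / 6 = 3

Answer: 3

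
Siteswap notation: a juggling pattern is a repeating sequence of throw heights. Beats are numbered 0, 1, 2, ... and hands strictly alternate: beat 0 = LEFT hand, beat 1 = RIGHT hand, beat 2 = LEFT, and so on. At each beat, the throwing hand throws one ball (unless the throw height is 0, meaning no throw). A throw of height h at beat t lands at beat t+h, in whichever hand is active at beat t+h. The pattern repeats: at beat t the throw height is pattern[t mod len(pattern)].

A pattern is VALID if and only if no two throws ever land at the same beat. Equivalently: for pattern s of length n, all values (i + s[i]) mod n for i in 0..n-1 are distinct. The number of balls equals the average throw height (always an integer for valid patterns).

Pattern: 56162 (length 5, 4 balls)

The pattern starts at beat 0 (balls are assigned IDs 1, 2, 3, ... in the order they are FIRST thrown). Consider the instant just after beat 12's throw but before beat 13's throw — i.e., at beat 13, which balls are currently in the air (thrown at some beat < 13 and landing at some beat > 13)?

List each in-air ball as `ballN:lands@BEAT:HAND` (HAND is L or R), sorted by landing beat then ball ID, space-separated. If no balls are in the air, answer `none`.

Beat 0 (L): throw ball1 h=5 -> lands@5:R; in-air after throw: [b1@5:R]
Beat 1 (R): throw ball2 h=6 -> lands@7:R; in-air after throw: [b1@5:R b2@7:R]
Beat 2 (L): throw ball3 h=1 -> lands@3:R; in-air after throw: [b3@3:R b1@5:R b2@7:R]
Beat 3 (R): throw ball3 h=6 -> lands@9:R; in-air after throw: [b1@5:R b2@7:R b3@9:R]
Beat 4 (L): throw ball4 h=2 -> lands@6:L; in-air after throw: [b1@5:R b4@6:L b2@7:R b3@9:R]
Beat 5 (R): throw ball1 h=5 -> lands@10:L; in-air after throw: [b4@6:L b2@7:R b3@9:R b1@10:L]
Beat 6 (L): throw ball4 h=6 -> lands@12:L; in-air after throw: [b2@7:R b3@9:R b1@10:L b4@12:L]
Beat 7 (R): throw ball2 h=1 -> lands@8:L; in-air after throw: [b2@8:L b3@9:R b1@10:L b4@12:L]
Beat 8 (L): throw ball2 h=6 -> lands@14:L; in-air after throw: [b3@9:R b1@10:L b4@12:L b2@14:L]
Beat 9 (R): throw ball3 h=2 -> lands@11:R; in-air after throw: [b1@10:L b3@11:R b4@12:L b2@14:L]
Beat 10 (L): throw ball1 h=5 -> lands@15:R; in-air after throw: [b3@11:R b4@12:L b2@14:L b1@15:R]
Beat 11 (R): throw ball3 h=6 -> lands@17:R; in-air after throw: [b4@12:L b2@14:L b1@15:R b3@17:R]
Beat 12 (L): throw ball4 h=1 -> lands@13:R; in-air after throw: [b4@13:R b2@14:L b1@15:R b3@17:R]
Beat 13 (R): throw ball4 h=6 -> lands@19:R; in-air after throw: [b2@14:L b1@15:R b3@17:R b4@19:R]

Answer: ball2:lands@14:L ball1:lands@15:R ball3:lands@17:R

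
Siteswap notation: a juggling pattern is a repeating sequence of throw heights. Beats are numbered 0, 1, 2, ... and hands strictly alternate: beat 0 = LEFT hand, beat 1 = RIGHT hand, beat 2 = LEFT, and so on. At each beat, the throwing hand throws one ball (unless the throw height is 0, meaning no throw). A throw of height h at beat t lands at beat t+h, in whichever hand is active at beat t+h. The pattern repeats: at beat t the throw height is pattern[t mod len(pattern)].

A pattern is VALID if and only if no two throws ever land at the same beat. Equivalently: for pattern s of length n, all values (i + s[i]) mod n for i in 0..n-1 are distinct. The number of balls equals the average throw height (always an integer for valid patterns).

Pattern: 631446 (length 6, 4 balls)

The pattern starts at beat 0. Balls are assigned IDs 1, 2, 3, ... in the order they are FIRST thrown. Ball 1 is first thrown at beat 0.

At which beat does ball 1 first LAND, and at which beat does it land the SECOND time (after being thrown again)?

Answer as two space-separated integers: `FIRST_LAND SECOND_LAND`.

Beat 0 (L): throw ball1 h=6 -> lands@6:L; in-air after throw: [b1@6:L]
Beat 1 (R): throw ball2 h=3 -> lands@4:L; in-air after throw: [b2@4:L b1@6:L]
Beat 2 (L): throw ball3 h=1 -> lands@3:R; in-air after throw: [b3@3:R b2@4:L b1@6:L]
Beat 3 (R): throw ball3 h=4 -> lands@7:R; in-air after throw: [b2@4:L b1@6:L b3@7:R]
Beat 4 (L): throw ball2 h=4 -> lands@8:L; in-air after throw: [b1@6:L b3@7:R b2@8:L]
Beat 5 (R): throw ball4 h=6 -> lands@11:R; in-air after throw: [b1@6:L b3@7:R b2@8:L b4@11:R]
Beat 6 (L): throw ball1 h=6 -> lands@12:L; in-air after throw: [b3@7:R b2@8:L b4@11:R b1@12:L]
Beat 7 (R): throw ball3 h=3 -> lands@10:L; in-air after throw: [b2@8:L b3@10:L b4@11:R b1@12:L]
Beat 8 (L): throw ball2 h=1 -> lands@9:R; in-air after throw: [b2@9:R b3@10:L b4@11:R b1@12:L]
Beat 9 (R): throw ball2 h=4 -> lands@13:R; in-air after throw: [b3@10:L b4@11:R b1@12:L b2@13:R]
Beat 10 (L): throw ball3 h=4 -> lands@14:L; in-air after throw: [b4@11:R b1@12:L b2@13:R b3@14:L]
Beat 11 (R): throw ball4 h=6 -> lands@17:R; in-air after throw: [b1@12:L b2@13:R b3@14:L b4@17:R]
Beat 12 (L): throw ball1 h=6 -> lands@18:L; in-air after throw: [b2@13:R b3@14:L b4@17:R b1@18:L]
Ball 1: thrown@0 h=6 -> first land @6; rethrown@6 h=6 -> second land @12

Answer: 6 12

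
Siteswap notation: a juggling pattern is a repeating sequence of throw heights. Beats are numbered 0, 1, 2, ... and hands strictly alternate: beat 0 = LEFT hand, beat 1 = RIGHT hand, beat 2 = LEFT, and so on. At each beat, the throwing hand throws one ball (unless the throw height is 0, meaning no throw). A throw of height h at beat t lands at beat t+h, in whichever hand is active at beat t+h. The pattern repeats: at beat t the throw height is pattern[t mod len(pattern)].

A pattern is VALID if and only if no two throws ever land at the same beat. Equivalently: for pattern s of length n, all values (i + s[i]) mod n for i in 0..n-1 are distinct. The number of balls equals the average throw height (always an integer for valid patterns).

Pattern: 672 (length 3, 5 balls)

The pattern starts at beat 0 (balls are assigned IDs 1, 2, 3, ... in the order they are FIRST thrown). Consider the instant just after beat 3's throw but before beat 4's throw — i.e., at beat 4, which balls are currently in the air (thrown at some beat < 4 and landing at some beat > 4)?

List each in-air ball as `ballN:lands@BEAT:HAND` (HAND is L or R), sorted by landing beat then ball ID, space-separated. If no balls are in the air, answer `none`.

Answer: ball1:lands@6:L ball2:lands@8:L ball4:lands@9:R

Derivation:
Beat 0 (L): throw ball1 h=6 -> lands@6:L; in-air after throw: [b1@6:L]
Beat 1 (R): throw ball2 h=7 -> lands@8:L; in-air after throw: [b1@6:L b2@8:L]
Beat 2 (L): throw ball3 h=2 -> lands@4:L; in-air after throw: [b3@4:L b1@6:L b2@8:L]
Beat 3 (R): throw ball4 h=6 -> lands@9:R; in-air after throw: [b3@4:L b1@6:L b2@8:L b4@9:R]
Beat 4 (L): throw ball3 h=7 -> lands@11:R; in-air after throw: [b1@6:L b2@8:L b4@9:R b3@11:R]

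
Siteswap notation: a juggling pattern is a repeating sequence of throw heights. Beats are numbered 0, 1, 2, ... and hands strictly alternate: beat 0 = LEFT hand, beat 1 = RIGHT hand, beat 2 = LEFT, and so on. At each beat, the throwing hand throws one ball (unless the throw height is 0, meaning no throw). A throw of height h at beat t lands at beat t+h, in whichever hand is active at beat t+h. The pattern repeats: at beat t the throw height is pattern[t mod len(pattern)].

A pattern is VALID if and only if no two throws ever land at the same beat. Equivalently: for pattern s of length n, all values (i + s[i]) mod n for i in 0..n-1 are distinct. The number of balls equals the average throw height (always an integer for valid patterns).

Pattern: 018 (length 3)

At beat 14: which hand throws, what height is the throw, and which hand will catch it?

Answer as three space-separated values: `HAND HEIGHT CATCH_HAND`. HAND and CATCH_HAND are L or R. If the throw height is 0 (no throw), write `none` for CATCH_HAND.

Beat 14: 14 mod 2 = 0, so hand = L
Throw height = pattern[14 mod 3] = pattern[2] = 8
Lands at beat 14+8=22, 22 mod 2 = 0, so catch hand = L

Answer: L 8 L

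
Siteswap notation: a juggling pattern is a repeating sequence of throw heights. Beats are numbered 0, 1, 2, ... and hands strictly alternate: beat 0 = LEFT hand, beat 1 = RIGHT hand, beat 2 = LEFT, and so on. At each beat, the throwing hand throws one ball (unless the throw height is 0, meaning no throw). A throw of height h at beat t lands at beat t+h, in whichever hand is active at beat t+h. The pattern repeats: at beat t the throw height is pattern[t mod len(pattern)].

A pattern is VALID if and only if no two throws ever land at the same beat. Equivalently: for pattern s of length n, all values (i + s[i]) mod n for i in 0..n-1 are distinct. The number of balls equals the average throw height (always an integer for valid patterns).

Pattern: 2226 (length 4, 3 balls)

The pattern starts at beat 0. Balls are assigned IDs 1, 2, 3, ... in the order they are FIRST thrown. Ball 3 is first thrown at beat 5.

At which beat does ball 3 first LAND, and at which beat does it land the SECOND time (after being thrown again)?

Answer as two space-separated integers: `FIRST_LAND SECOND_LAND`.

Beat 0 (L): throw ball1 h=2 -> lands@2:L; in-air after throw: [b1@2:L]
Beat 1 (R): throw ball2 h=2 -> lands@3:R; in-air after throw: [b1@2:L b2@3:R]
Beat 2 (L): throw ball1 h=2 -> lands@4:L; in-air after throw: [b2@3:R b1@4:L]
Beat 3 (R): throw ball2 h=6 -> lands@9:R; in-air after throw: [b1@4:L b2@9:R]
Beat 4 (L): throw ball1 h=2 -> lands@6:L; in-air after throw: [b1@6:L b2@9:R]
Beat 5 (R): throw ball3 h=2 -> lands@7:R; in-air after throw: [b1@6:L b3@7:R b2@9:R]
Beat 6 (L): throw ball1 h=2 -> lands@8:L; in-air after throw: [b3@7:R b1@8:L b2@9:R]
Beat 7 (R): throw ball3 h=6 -> lands@13:R; in-air after throw: [b1@8:L b2@9:R b3@13:R]
Beat 8 (L): throw ball1 h=2 -> lands@10:L; in-air after throw: [b2@9:R b1@10:L b3@13:R]
Beat 9 (R): throw ball2 h=2 -> lands@11:R; in-air after throw: [b1@10:L b2@11:R b3@13:R]
Beat 10 (L): throw ball1 h=2 -> lands@12:L; in-air after throw: [b2@11:R b1@12:L b3@13:R]
Beat 11 (R): throw ball2 h=6 -> lands@17:R; in-air after throw: [b1@12:L b3@13:R b2@17:R]
Beat 12 (L): throw ball1 h=2 -> lands@14:L; in-air after throw: [b3@13:R b1@14:L b2@17:R]
Beat 13 (R): throw ball3 h=2 -> lands@15:R; in-air after throw: [b1@14:L b3@15:R b2@17:R]
Ball 3: thrown@5 h=2 -> first land @7; rethrown@7 h=6 -> second land @13

Answer: 7 13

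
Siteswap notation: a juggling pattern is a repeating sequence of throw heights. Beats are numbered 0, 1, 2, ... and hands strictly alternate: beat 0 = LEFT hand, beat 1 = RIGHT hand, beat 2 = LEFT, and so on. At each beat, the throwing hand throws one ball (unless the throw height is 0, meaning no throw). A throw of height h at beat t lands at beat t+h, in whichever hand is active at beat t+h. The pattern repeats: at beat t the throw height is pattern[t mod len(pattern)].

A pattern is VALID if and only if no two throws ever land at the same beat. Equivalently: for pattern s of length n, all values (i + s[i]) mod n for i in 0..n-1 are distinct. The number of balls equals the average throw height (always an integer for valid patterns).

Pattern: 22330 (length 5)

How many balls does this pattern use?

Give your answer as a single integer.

Answer: 2

Derivation:
Pattern = [2, 2, 3, 3, 0], length n = 5
  position 0: throw height = 2, running sum = 2
  position 1: throw height = 2, running sum = 4
  position 2: throw height = 3, running sum = 7
  position 3: throw height = 3, running sum = 10
  position 4: throw height = 0, running sum = 10
Total sum = 10; balls = sum / n = 10 / 5 = 2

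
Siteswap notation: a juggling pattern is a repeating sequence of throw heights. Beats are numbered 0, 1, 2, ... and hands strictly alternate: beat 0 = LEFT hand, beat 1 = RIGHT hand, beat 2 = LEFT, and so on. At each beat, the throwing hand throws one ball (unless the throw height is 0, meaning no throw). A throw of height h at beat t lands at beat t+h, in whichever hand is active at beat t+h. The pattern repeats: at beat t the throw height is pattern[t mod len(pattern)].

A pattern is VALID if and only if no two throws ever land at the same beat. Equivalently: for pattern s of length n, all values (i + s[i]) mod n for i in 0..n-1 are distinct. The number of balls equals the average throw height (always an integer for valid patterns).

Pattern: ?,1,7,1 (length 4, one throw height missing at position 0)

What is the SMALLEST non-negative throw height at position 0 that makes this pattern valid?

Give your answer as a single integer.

Answer: 3

Derivation:
i=0: s[i]=? (unknown)
i=1: (1 + 1) mod 4 = 2
i=2: (2 + 7) mod 4 = 1
i=3: (3 + 1) mod 4 = 0
Known residues: [0, 1, 2]; need a permutation of 0..3, so missing residue r = 3
Need (0 + s) mod 4 = 3; smallest s = (3 - 0) mod 4 = 3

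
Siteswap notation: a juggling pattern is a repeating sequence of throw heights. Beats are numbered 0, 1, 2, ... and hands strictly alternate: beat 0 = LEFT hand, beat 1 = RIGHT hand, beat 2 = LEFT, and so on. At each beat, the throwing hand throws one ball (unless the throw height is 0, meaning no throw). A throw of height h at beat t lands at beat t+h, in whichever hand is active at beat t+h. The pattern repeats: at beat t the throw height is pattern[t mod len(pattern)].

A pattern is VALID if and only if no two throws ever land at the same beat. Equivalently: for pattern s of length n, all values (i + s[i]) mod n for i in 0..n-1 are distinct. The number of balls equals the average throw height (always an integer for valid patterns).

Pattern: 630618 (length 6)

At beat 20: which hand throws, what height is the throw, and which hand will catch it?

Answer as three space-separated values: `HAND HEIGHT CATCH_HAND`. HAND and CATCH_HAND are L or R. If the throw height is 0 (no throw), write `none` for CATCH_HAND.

Answer: L 0 none

Derivation:
Beat 20: 20 mod 2 = 0, so hand = L
Throw height = pattern[20 mod 6] = pattern[2] = 0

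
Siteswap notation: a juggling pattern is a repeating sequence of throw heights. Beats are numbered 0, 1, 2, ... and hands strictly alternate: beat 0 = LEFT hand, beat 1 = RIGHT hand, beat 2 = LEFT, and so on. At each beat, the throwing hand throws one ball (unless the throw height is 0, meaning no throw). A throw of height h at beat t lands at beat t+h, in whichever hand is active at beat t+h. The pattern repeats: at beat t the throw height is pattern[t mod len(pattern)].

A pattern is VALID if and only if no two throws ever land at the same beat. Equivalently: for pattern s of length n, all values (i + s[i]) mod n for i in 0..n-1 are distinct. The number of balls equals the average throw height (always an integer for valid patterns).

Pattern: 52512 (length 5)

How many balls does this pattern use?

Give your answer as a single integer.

Pattern = [5, 2, 5, 1, 2], length n = 5
  position 0: throw height = 5, running sum = 5
  position 1: throw height = 2, running sum = 7
  position 2: throw height = 5, running sum = 12
  position 3: throw height = 1, running sum = 13
  position 4: throw height = 2, running sum = 15
Total sum = 15; balls = sum / n = 15 / 5 = 3

Answer: 3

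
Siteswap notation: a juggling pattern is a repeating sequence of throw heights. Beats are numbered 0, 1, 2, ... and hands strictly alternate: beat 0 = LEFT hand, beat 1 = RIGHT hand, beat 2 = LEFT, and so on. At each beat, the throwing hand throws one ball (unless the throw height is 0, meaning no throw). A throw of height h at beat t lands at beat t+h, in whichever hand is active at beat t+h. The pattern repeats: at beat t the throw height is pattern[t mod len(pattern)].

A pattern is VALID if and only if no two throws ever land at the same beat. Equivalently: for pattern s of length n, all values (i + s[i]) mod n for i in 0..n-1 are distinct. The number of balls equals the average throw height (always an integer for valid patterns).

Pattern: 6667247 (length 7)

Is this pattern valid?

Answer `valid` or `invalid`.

Answer: invalid

Derivation:
i=0: (i + s[i]) mod n = (0 + 6) mod 7 = 6
i=1: (i + s[i]) mod n = (1 + 6) mod 7 = 0
i=2: (i + s[i]) mod n = (2 + 6) mod 7 = 1
i=3: (i + s[i]) mod n = (3 + 7) mod 7 = 3
i=4: (i + s[i]) mod n = (4 + 2) mod 7 = 6
i=5: (i + s[i]) mod n = (5 + 4) mod 7 = 2
i=6: (i + s[i]) mod n = (6 + 7) mod 7 = 6
Residues: [6, 0, 1, 3, 6, 2, 6], distinct: False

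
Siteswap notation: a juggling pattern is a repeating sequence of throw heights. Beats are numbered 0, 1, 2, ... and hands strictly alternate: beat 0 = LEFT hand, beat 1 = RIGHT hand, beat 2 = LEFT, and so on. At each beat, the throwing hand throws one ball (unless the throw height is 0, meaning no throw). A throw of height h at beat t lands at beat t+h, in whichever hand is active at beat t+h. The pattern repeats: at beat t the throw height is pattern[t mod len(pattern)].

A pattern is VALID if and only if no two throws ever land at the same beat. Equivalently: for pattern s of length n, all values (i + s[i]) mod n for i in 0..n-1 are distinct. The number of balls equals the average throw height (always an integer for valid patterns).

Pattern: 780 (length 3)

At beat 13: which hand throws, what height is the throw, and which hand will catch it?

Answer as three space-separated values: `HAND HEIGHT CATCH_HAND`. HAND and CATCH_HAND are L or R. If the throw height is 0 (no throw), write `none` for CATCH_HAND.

Answer: R 8 R

Derivation:
Beat 13: 13 mod 2 = 1, so hand = R
Throw height = pattern[13 mod 3] = pattern[1] = 8
Lands at beat 13+8=21, 21 mod 2 = 1, so catch hand = R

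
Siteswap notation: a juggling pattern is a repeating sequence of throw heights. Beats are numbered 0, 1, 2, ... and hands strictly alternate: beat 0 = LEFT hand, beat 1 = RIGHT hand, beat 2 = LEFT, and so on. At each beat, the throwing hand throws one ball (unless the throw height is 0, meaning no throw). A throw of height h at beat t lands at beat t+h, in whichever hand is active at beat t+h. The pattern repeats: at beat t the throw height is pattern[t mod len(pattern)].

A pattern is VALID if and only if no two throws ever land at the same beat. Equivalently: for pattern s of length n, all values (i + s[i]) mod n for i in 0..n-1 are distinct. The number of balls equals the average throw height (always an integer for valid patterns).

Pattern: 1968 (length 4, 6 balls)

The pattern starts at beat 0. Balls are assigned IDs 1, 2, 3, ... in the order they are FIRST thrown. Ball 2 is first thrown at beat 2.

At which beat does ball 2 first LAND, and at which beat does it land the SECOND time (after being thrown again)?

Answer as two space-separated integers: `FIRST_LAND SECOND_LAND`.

Answer: 8 9

Derivation:
Beat 0 (L): throw ball1 h=1 -> lands@1:R; in-air after throw: [b1@1:R]
Beat 1 (R): throw ball1 h=9 -> lands@10:L; in-air after throw: [b1@10:L]
Beat 2 (L): throw ball2 h=6 -> lands@8:L; in-air after throw: [b2@8:L b1@10:L]
Beat 3 (R): throw ball3 h=8 -> lands@11:R; in-air after throw: [b2@8:L b1@10:L b3@11:R]
Beat 4 (L): throw ball4 h=1 -> lands@5:R; in-air after throw: [b4@5:R b2@8:L b1@10:L b3@11:R]
Beat 5 (R): throw ball4 h=9 -> lands@14:L; in-air after throw: [b2@8:L b1@10:L b3@11:R b4@14:L]
Beat 6 (L): throw ball5 h=6 -> lands@12:L; in-air after throw: [b2@8:L b1@10:L b3@11:R b5@12:L b4@14:L]
Beat 7 (R): throw ball6 h=8 -> lands@15:R; in-air after throw: [b2@8:L b1@10:L b3@11:R b5@12:L b4@14:L b6@15:R]
Beat 8 (L): throw ball2 h=1 -> lands@9:R; in-air after throw: [b2@9:R b1@10:L b3@11:R b5@12:L b4@14:L b6@15:R]
Beat 9 (R): throw ball2 h=9 -> lands@18:L; in-air after throw: [b1@10:L b3@11:R b5@12:L b4@14:L b6@15:R b2@18:L]
Ball 2: thrown@2 h=6 -> first land @8; rethrown@8 h=1 -> second land @9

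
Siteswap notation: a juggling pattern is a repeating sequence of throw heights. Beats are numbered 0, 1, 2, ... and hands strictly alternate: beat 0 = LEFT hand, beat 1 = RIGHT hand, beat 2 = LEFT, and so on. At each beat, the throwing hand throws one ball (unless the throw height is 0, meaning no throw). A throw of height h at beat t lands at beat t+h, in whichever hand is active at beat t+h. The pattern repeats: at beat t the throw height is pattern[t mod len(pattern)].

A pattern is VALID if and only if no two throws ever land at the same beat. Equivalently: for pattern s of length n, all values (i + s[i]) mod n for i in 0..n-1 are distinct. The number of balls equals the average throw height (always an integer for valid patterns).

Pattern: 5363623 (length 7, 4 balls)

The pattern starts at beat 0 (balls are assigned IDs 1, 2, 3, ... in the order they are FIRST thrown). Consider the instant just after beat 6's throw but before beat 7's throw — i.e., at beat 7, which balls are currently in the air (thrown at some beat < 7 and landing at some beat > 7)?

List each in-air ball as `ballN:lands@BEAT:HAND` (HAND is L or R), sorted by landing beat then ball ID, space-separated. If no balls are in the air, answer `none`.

Beat 0 (L): throw ball1 h=5 -> lands@5:R; in-air after throw: [b1@5:R]
Beat 1 (R): throw ball2 h=3 -> lands@4:L; in-air after throw: [b2@4:L b1@5:R]
Beat 2 (L): throw ball3 h=6 -> lands@8:L; in-air after throw: [b2@4:L b1@5:R b3@8:L]
Beat 3 (R): throw ball4 h=3 -> lands@6:L; in-air after throw: [b2@4:L b1@5:R b4@6:L b3@8:L]
Beat 4 (L): throw ball2 h=6 -> lands@10:L; in-air after throw: [b1@5:R b4@6:L b3@8:L b2@10:L]
Beat 5 (R): throw ball1 h=2 -> lands@7:R; in-air after throw: [b4@6:L b1@7:R b3@8:L b2@10:L]
Beat 6 (L): throw ball4 h=3 -> lands@9:R; in-air after throw: [b1@7:R b3@8:L b4@9:R b2@10:L]
Beat 7 (R): throw ball1 h=5 -> lands@12:L; in-air after throw: [b3@8:L b4@9:R b2@10:L b1@12:L]

Answer: ball3:lands@8:L ball4:lands@9:R ball2:lands@10:L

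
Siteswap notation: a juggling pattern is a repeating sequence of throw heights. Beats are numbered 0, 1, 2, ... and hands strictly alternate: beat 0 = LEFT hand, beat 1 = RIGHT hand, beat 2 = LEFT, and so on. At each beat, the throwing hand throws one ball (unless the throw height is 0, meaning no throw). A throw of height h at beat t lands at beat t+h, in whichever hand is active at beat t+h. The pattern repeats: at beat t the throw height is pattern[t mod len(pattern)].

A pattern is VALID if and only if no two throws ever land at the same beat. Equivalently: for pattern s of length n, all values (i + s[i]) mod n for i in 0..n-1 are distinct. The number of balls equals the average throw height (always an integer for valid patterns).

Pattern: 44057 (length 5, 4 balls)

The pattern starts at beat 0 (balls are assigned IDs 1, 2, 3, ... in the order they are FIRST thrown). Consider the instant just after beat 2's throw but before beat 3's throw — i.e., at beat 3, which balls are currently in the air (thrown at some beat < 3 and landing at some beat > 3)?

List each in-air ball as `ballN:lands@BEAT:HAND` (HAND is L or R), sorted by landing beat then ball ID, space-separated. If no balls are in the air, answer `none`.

Answer: ball1:lands@4:L ball2:lands@5:R

Derivation:
Beat 0 (L): throw ball1 h=4 -> lands@4:L; in-air after throw: [b1@4:L]
Beat 1 (R): throw ball2 h=4 -> lands@5:R; in-air after throw: [b1@4:L b2@5:R]
Beat 3 (R): throw ball3 h=5 -> lands@8:L; in-air after throw: [b1@4:L b2@5:R b3@8:L]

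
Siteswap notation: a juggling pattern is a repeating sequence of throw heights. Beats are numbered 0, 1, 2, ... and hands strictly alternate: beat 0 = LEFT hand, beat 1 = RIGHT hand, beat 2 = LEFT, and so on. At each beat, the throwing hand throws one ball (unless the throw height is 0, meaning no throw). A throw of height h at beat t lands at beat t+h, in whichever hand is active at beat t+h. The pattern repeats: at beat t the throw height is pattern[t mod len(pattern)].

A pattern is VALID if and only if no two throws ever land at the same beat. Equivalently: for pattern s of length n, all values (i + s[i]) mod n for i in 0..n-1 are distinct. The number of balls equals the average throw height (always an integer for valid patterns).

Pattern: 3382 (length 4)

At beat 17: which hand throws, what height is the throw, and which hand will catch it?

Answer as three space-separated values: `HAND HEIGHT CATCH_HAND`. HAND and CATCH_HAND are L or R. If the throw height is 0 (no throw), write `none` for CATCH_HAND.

Answer: R 3 L

Derivation:
Beat 17: 17 mod 2 = 1, so hand = R
Throw height = pattern[17 mod 4] = pattern[1] = 3
Lands at beat 17+3=20, 20 mod 2 = 0, so catch hand = L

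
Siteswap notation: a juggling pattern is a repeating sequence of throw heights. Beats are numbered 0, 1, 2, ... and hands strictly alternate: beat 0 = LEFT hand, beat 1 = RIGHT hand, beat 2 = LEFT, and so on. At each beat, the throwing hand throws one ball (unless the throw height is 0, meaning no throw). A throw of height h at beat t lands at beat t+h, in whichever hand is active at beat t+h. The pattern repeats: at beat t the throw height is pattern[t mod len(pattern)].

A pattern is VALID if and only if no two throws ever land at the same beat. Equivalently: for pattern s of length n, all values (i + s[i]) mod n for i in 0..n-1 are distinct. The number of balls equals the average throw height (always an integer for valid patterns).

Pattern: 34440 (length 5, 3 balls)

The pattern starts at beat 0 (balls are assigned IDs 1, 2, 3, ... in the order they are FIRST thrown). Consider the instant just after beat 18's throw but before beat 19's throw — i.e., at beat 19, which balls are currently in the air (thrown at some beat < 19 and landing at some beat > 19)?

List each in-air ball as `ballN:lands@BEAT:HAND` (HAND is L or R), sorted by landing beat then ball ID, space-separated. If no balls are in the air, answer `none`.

Beat 0 (L): throw ball1 h=3 -> lands@3:R; in-air after throw: [b1@3:R]
Beat 1 (R): throw ball2 h=4 -> lands@5:R; in-air after throw: [b1@3:R b2@5:R]
Beat 2 (L): throw ball3 h=4 -> lands@6:L; in-air after throw: [b1@3:R b2@5:R b3@6:L]
Beat 3 (R): throw ball1 h=4 -> lands@7:R; in-air after throw: [b2@5:R b3@6:L b1@7:R]
Beat 5 (R): throw ball2 h=3 -> lands@8:L; in-air after throw: [b3@6:L b1@7:R b2@8:L]
Beat 6 (L): throw ball3 h=4 -> lands@10:L; in-air after throw: [b1@7:R b2@8:L b3@10:L]
Beat 7 (R): throw ball1 h=4 -> lands@11:R; in-air after throw: [b2@8:L b3@10:L b1@11:R]
Beat 8 (L): throw ball2 h=4 -> lands@12:L; in-air after throw: [b3@10:L b1@11:R b2@12:L]
Beat 10 (L): throw ball3 h=3 -> lands@13:R; in-air after throw: [b1@11:R b2@12:L b3@13:R]
Beat 11 (R): throw ball1 h=4 -> lands@15:R; in-air after throw: [b2@12:L b3@13:R b1@15:R]
Beat 12 (L): throw ball2 h=4 -> lands@16:L; in-air after throw: [b3@13:R b1@15:R b2@16:L]
Beat 13 (R): throw ball3 h=4 -> lands@17:R; in-air after throw: [b1@15:R b2@16:L b3@17:R]
Beat 15 (R): throw ball1 h=3 -> lands@18:L; in-air after throw: [b2@16:L b3@17:R b1@18:L]
Beat 16 (L): throw ball2 h=4 -> lands@20:L; in-air after throw: [b3@17:R b1@18:L b2@20:L]
Beat 17 (R): throw ball3 h=4 -> lands@21:R; in-air after throw: [b1@18:L b2@20:L b3@21:R]
Beat 18 (L): throw ball1 h=4 -> lands@22:L; in-air after throw: [b2@20:L b3@21:R b1@22:L]

Answer: ball2:lands@20:L ball3:lands@21:R ball1:lands@22:L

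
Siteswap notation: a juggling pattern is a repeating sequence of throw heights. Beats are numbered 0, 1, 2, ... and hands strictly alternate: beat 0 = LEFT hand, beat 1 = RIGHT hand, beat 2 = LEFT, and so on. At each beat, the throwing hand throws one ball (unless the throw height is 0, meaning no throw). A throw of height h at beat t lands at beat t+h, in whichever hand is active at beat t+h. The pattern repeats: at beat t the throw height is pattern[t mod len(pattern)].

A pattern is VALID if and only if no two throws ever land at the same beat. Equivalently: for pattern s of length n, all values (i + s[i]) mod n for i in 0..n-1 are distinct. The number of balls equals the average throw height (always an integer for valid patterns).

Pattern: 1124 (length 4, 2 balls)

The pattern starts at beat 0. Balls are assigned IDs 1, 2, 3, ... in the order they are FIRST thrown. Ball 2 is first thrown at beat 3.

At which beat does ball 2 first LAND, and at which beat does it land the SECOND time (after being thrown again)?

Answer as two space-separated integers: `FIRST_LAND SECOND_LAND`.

Beat 0 (L): throw ball1 h=1 -> lands@1:R; in-air after throw: [b1@1:R]
Beat 1 (R): throw ball1 h=1 -> lands@2:L; in-air after throw: [b1@2:L]
Beat 2 (L): throw ball1 h=2 -> lands@4:L; in-air after throw: [b1@4:L]
Beat 3 (R): throw ball2 h=4 -> lands@7:R; in-air after throw: [b1@4:L b2@7:R]
Beat 4 (L): throw ball1 h=1 -> lands@5:R; in-air after throw: [b1@5:R b2@7:R]
Beat 5 (R): throw ball1 h=1 -> lands@6:L; in-air after throw: [b1@6:L b2@7:R]
Beat 6 (L): throw ball1 h=2 -> lands@8:L; in-air after throw: [b2@7:R b1@8:L]
Beat 7 (R): throw ball2 h=4 -> lands@11:R; in-air after throw: [b1@8:L b2@11:R]
Beat 8 (L): throw ball1 h=1 -> lands@9:R; in-air after throw: [b1@9:R b2@11:R]
Beat 9 (R): throw ball1 h=1 -> lands@10:L; in-air after throw: [b1@10:L b2@11:R]
Beat 10 (L): throw ball1 h=2 -> lands@12:L; in-air after throw: [b2@11:R b1@12:L]
Beat 11 (R): throw ball2 h=4 -> lands@15:R; in-air after throw: [b1@12:L b2@15:R]
Ball 2: thrown@3 h=4 -> first land @7; rethrown@7 h=4 -> second land @11

Answer: 7 11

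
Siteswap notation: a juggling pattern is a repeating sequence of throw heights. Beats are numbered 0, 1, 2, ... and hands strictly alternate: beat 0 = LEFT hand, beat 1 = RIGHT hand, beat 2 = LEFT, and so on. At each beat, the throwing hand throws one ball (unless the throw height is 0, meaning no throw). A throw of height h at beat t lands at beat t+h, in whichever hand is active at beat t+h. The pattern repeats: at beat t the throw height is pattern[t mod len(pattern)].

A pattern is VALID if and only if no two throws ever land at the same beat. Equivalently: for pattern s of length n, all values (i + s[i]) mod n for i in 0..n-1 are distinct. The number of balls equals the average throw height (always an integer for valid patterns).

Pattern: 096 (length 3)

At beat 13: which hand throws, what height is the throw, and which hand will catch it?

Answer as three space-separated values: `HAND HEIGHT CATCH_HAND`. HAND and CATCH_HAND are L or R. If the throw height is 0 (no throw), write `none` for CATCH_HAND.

Beat 13: 13 mod 2 = 1, so hand = R
Throw height = pattern[13 mod 3] = pattern[1] = 9
Lands at beat 13+9=22, 22 mod 2 = 0, so catch hand = L

Answer: R 9 L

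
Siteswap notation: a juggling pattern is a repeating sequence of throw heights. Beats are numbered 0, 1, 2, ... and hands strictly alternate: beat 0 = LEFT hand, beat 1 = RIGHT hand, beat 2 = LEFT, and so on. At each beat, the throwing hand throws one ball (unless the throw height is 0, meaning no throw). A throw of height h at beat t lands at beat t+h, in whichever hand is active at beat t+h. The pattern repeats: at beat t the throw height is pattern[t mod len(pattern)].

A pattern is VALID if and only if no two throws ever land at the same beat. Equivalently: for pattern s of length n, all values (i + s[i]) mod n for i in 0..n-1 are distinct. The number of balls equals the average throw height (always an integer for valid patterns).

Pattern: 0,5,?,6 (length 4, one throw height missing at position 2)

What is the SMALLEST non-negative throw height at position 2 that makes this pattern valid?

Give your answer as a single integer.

i=0: (0 + 0) mod 4 = 0
i=1: (1 + 5) mod 4 = 2
i=2: s[i]=? (unknown)
i=3: (3 + 6) mod 4 = 1
Known residues: [0, 1, 2]; need a permutation of 0..3, so missing residue r = 3
Need (2 + s) mod 4 = 3; smallest s = (3 - 2) mod 4 = 1

Answer: 1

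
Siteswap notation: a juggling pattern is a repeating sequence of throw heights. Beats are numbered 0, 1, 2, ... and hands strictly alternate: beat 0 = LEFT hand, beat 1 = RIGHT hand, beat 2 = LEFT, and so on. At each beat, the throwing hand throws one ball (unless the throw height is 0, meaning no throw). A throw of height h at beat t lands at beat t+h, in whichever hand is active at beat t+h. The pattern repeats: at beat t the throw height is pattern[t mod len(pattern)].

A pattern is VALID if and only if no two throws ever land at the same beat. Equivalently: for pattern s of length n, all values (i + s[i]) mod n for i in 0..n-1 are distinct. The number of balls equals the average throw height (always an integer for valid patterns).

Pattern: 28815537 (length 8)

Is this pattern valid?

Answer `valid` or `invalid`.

Answer: invalid

Derivation:
i=0: (i + s[i]) mod n = (0 + 2) mod 8 = 2
i=1: (i + s[i]) mod n = (1 + 8) mod 8 = 1
i=2: (i + s[i]) mod n = (2 + 8) mod 8 = 2
i=3: (i + s[i]) mod n = (3 + 1) mod 8 = 4
i=4: (i + s[i]) mod n = (4 + 5) mod 8 = 1
i=5: (i + s[i]) mod n = (5 + 5) mod 8 = 2
i=6: (i + s[i]) mod n = (6 + 3) mod 8 = 1
i=7: (i + s[i]) mod n = (7 + 7) mod 8 = 6
Residues: [2, 1, 2, 4, 1, 2, 1, 6], distinct: False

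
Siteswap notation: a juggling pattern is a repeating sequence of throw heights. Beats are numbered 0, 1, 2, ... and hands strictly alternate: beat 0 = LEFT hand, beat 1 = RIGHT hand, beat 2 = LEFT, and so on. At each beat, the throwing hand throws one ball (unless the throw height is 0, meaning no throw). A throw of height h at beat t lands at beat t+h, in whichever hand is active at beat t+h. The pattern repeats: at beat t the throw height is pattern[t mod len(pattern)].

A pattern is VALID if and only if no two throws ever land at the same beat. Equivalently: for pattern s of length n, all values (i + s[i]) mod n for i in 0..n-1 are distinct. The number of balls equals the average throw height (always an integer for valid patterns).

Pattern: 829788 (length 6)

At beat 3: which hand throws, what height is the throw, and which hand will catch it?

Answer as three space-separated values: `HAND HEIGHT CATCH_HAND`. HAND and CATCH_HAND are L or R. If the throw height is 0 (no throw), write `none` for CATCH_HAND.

Beat 3: 3 mod 2 = 1, so hand = R
Throw height = pattern[3 mod 6] = pattern[3] = 7
Lands at beat 3+7=10, 10 mod 2 = 0, so catch hand = L

Answer: R 7 L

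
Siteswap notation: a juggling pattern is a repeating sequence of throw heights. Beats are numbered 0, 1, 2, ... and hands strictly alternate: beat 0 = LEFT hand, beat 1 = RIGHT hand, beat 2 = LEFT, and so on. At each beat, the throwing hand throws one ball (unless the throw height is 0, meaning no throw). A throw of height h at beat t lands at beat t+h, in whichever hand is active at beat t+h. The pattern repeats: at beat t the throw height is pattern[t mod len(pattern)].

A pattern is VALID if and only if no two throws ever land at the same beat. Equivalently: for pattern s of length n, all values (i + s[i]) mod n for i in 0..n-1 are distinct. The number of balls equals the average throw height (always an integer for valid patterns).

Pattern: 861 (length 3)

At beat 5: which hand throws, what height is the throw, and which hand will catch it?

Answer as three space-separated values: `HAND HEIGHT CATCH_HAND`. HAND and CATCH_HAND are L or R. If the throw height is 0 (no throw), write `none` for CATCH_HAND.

Answer: R 1 L

Derivation:
Beat 5: 5 mod 2 = 1, so hand = R
Throw height = pattern[5 mod 3] = pattern[2] = 1
Lands at beat 5+1=6, 6 mod 2 = 0, so catch hand = L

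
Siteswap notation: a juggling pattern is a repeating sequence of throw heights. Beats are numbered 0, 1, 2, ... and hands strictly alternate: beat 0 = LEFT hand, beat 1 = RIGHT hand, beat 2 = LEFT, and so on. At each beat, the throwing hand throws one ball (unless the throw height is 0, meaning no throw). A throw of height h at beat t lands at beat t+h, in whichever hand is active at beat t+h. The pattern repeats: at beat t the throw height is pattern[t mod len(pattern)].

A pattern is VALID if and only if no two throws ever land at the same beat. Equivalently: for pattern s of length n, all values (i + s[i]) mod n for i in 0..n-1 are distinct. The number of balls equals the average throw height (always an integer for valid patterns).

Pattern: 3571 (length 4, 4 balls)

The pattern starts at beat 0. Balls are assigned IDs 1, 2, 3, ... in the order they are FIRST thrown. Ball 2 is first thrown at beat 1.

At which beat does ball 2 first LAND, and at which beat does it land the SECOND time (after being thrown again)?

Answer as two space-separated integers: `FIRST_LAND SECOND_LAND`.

Answer: 6 13

Derivation:
Beat 0 (L): throw ball1 h=3 -> lands@3:R; in-air after throw: [b1@3:R]
Beat 1 (R): throw ball2 h=5 -> lands@6:L; in-air after throw: [b1@3:R b2@6:L]
Beat 2 (L): throw ball3 h=7 -> lands@9:R; in-air after throw: [b1@3:R b2@6:L b3@9:R]
Beat 3 (R): throw ball1 h=1 -> lands@4:L; in-air after throw: [b1@4:L b2@6:L b3@9:R]
Beat 4 (L): throw ball1 h=3 -> lands@7:R; in-air after throw: [b2@6:L b1@7:R b3@9:R]
Beat 5 (R): throw ball4 h=5 -> lands@10:L; in-air after throw: [b2@6:L b1@7:R b3@9:R b4@10:L]
Beat 6 (L): throw ball2 h=7 -> lands@13:R; in-air after throw: [b1@7:R b3@9:R b4@10:L b2@13:R]
Beat 7 (R): throw ball1 h=1 -> lands@8:L; in-air after throw: [b1@8:L b3@9:R b4@10:L b2@13:R]
Beat 8 (L): throw ball1 h=3 -> lands@11:R; in-air after throw: [b3@9:R b4@10:L b1@11:R b2@13:R]
Beat 9 (R): throw ball3 h=5 -> lands@14:L; in-air after throw: [b4@10:L b1@11:R b2@13:R b3@14:L]
Beat 10 (L): throw ball4 h=7 -> lands@17:R; in-air after throw: [b1@11:R b2@13:R b3@14:L b4@17:R]
Beat 11 (R): throw ball1 h=1 -> lands@12:L; in-air after throw: [b1@12:L b2@13:R b3@14:L b4@17:R]
Beat 12 (L): throw ball1 h=3 -> lands@15:R; in-air after throw: [b2@13:R b3@14:L b1@15:R b4@17:R]
Ball 2: thrown@1 h=5 -> first land @6; rethrown@6 h=7 -> second land @13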